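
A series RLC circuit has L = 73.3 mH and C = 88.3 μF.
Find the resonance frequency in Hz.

Step 1 — Resonance condition Im(Z)=0 gives ω₀ = 1/√(LC).
Step 2 — ω₀ = 1/√(0.0733·8.83e-05) = 393.1 rad/s.
Step 3 — f₀ = ω₀/(2π) = 62.56 Hz.

f₀ = 62.56 Hz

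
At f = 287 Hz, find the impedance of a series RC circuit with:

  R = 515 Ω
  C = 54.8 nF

Step 1 — Angular frequency: ω = 2π·f = 2π·287 = 1803 rad/s.
Step 2 — Component impedances:
  R: Z = R = 515 Ω
  C: Z = 1/(jωC) = -j/(ω·C) = 0 - j1.012e+04 Ω
Step 3 — Series combination: Z_total = R + C = 515 - j1.012e+04 Ω = 1.013e+04∠-87.1° Ω.

Z = 515 - j1.012e+04 Ω = 1.013e+04∠-87.1° Ω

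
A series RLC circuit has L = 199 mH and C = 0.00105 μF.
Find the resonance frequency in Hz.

Step 1 — Resonance condition Im(Z)=0 gives ω₀ = 1/√(LC).
Step 2 — ω₀ = 1/√(0.199·1.05e-09) = 6.918e+04 rad/s.
Step 3 — f₀ = ω₀/(2π) = 1.101e+04 Hz.

f₀ = 1.101e+04 Hz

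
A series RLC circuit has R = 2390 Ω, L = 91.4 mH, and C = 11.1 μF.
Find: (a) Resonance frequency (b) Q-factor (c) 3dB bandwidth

Step 1 — Resonance condition Im(Z)=0 gives ω₀ = 1/√(LC).
Step 2 — ω₀ = 1/√(0.0914·1.11e-05) = 992.8 rad/s.
Step 3 — f₀ = ω₀/(2π) = 158 Hz.
Step 4 — Series Q: Q = ω₀L/R = 992.8·0.0914/2390 = 0.03797.
Step 5 — 3dB bandwidth: Δω = ω₀/Q = 2.615e+04 rad/s; BW = Δω/(2π) = 4162 Hz.

(a) f₀ = 158 Hz  (b) Q = 0.03797  (c) BW = 4162 Hz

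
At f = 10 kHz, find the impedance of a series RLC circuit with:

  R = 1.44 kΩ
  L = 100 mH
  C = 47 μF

Step 1 — Angular frequency: ω = 2π·f = 2π·1e+04 = 6.283e+04 rad/s.
Step 2 — Component impedances:
  R: Z = R = 1440 Ω
  L: Z = jωL = j·6.283e+04·0.1 = 0 + j6283 Ω
  C: Z = 1/(jωC) = -j/(ω·C) = 0 - j0.3386 Ω
Step 3 — Series combination: Z_total = R + L + C = 1440 + j6283 Ω = 6446∠77.1° Ω.

Z = 1440 + j6283 Ω = 6446∠77.1° Ω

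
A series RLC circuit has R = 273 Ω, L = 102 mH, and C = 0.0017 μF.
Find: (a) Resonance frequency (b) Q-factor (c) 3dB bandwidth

Step 1 — Resonance: ω₀ = 1/√(LC) = 1/√(0.102·1.7e-09) = 7.594e+04 rad/s.
Step 2 — f₀ = ω₀/(2π) = 1.209e+04 Hz.
Step 3 — Series Q: Q = ω₀L/R = 7.594e+04·0.102/273 = 28.37.
Step 4 — Bandwidth: Δω = ω₀/Q = 2676 rad/s; BW = Δω/(2π) = 426 Hz.

(a) f₀ = 1.209e+04 Hz  (b) Q = 28.37  (c) BW = 426 Hz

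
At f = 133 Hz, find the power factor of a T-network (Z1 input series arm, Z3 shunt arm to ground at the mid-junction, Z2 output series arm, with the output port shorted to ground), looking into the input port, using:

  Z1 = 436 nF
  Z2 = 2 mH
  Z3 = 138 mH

Step 1 — Angular frequency: ω = 2π·f = 2π·133 = 835.7 rad/s.
Step 2 — Component impedances:
  Z1: Z = 1/(jωC) = -j/(ω·C) = 0 - j2745 Ω
  Z2: Z = jωL = j·835.7·0.002 = 0 + j1.671 Ω
  Z3: Z = jωL = j·835.7·0.138 = 0 + j115.3 Ω
Step 3 — With the output port shorted to ground, the output series arm Z2 runs from the junction to ground; the shunt arm Z3 also runs from the junction to ground. They appear in parallel: Z3 || Z2 = 0 + j1.647 Ω.
Step 4 — Series with input arm Z1: Z_in = Z1 + (Z3 || Z2) = 0 - j2743 Ω = 2743∠-90.0° Ω.
Step 5 — Power factor: PF = cos(φ) = Re(Z)/|Z| = 0/2743 = 0.
Step 6 — Type: Im(Z) = -2743 ⇒ leading (phase φ = -90.0°).

PF = 0 (leading, φ = -90.0°)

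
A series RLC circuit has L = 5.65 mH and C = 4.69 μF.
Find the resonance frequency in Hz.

Step 1 — Resonance condition Im(Z)=0 gives ω₀ = 1/√(LC).
Step 2 — ω₀ = 1/√(0.00565·4.69e-06) = 6143 rad/s.
Step 3 — f₀ = ω₀/(2π) = 977.7 Hz.

f₀ = 977.7 Hz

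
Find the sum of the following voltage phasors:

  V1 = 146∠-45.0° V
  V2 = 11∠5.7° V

Step 1 — Convert each phasor to rectangular form:
  V1 = 146·(cos(-45.0°) + j·sin(-45.0°)) = 103.2 - j103.2 V
  V2 = 11·(cos(5.7°) + j·sin(5.7°)) = 10.95 + j1.093 V
Step 2 — Sum components: V_total = 114.2 - j102.1 V.
Step 3 — Convert to polar: |V_total| = 153.2 V, ∠V_total = -41.8°.

V_total = 153.2∠-41.8° V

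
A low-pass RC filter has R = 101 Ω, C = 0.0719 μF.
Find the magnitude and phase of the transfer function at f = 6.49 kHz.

Step 1 — Angular frequency: ω = 2π·6490 = 4.078e+04 rad/s.
Step 2 — Transfer function: H(jω) = 1/(1 + jωRC).
Step 3 — Denominator: 1 + jωRC = 1 + j·4.078e+04·101·7.19e-08 = 1 + j0.2961.
Step 4 — H = 0.9194 - j0.2723.
Step 5 — Magnitude: |H| = 0.9588 (-0.4 dB); phase: φ = -16.5°.

|H| = 0.9588 (-0.4 dB), φ = -16.5°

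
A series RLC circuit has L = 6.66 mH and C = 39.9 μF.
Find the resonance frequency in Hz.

Step 1 — Resonance condition Im(Z)=0 gives ω₀ = 1/√(LC).
Step 2 — ω₀ = 1/√(0.00666·3.99e-05) = 1940 rad/s.
Step 3 — f₀ = ω₀/(2π) = 308.7 Hz.

f₀ = 308.7 Hz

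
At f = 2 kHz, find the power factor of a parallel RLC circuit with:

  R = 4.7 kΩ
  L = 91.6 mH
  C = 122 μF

Step 1 — Angular frequency: ω = 2π·f = 2π·2000 = 1.257e+04 rad/s.
Step 2 — Component impedances:
  R: Z = R = 4700 Ω
  L: Z = jωL = j·1.257e+04·0.0916 = 0 + j1151 Ω
  C: Z = 1/(jωC) = -j/(ω·C) = 0 - j0.6523 Ω
Step 3 — Parallel combination: 1/Z_total = 1/R + 1/L + 1/C; Z_total = 9.063e-05 - j0.6526 Ω = 0.6526∠-90.0° Ω.
Step 4 — Power factor: PF = cos(φ) = Re(Z)/|Z| = 9.063e-05/0.6526 = 0.0001389.
Step 5 — Type: Im(Z) = -0.6526 ⇒ leading (phase φ = -90.0°).

PF = 0.0001389 (leading, φ = -90.0°)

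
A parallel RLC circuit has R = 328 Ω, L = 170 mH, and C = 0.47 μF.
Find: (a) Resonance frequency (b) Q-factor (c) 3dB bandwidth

Step 1 — Resonance: ω₀ = 1/√(LC) = 1/√(0.17·4.7e-07) = 3538 rad/s.
Step 2 — f₀ = ω₀/(2π) = 563 Hz.
Step 3 — Parallel Q: Q = R/(ω₀L) = 328/(3538·0.17) = 0.5454.
Step 4 — Bandwidth: Δω = ω₀/Q = 6487 rad/s; BW = Δω/(2π) = 1032 Hz.

(a) f₀ = 563 Hz  (b) Q = 0.5454  (c) BW = 1032 Hz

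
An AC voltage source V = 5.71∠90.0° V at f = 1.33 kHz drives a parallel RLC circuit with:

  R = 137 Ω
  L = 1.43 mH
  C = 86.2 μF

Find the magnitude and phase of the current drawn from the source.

Step 1 — Angular frequency: ω = 2π·f = 2π·1330 = 8357 rad/s.
Step 2 — Component impedances:
  R: Z = R = 137 Ω
  L: Z = jωL = j·8357·0.00143 = 0 + j11.95 Ω
  C: Z = 1/(jωC) = -j/(ω·C) = 0 - j1.388 Ω
Step 3 — Parallel combination: 1/Z_total = 1/R + 1/L + 1/C; Z_total = 0.01801 - j1.57 Ω = 1.571∠-89.3° Ω.
Step 4 — Source phasor: V = 5.71∠90.0° V = 0 + j5.71 V.
Step 5 — Ohm's law: I = V / Z_total = (0 + j5.71) / (0.01801 - j1.57) = -3.635 + j0.04168 A.
Step 6 — Convert to polar: |I| = 3.636 A, ∠I = 179.3°.

I = 3.636∠179.3° A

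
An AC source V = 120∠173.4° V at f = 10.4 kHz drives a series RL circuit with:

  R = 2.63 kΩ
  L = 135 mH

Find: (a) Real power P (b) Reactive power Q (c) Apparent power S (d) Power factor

Step 1 — Angular frequency: ω = 2π·f = 2π·1.04e+04 = 6.535e+04 rad/s.
Step 2 — Component impedances:
  R: Z = R = 2630 Ω
  L: Z = jωL = j·6.535e+04·0.135 = 0 + j8822 Ω
Step 3 — Series combination: Z_total = R + L = 2630 + j8822 Ω = 9205∠73.4° Ω.
Step 4 — Source phasor: V = 120∠173.4° V = -119.2 + j13.79 V.
Step 5 — Current: I = V / Z = -0.002264 + j0.01284 A = 0.01304∠100.0° A.
Step 6 — Complex power: S = V·I* = 0.4469 + j1.499 VA.
Step 7 — Real power: P = Re(S) = 0.4469 W.
Step 8 — Reactive power: Q = Im(S) = 1.499 VAR.
Step 9 — Apparent power: |S| = 1.564 VA.
Step 10 — Power factor: PF = P/|S| = 0.2857 (lagging).

(a) P = 0.4469 W  (b) Q = 1.499 VAR  (c) S = 1.564 VA  (d) PF = 0.2857 (lagging)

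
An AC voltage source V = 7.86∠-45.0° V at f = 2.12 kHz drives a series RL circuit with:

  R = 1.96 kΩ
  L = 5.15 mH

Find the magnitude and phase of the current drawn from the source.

Step 1 — Angular frequency: ω = 2π·f = 2π·2120 = 1.332e+04 rad/s.
Step 2 — Component impedances:
  R: Z = R = 1960 Ω
  L: Z = jωL = j·1.332e+04·0.00515 = 0 + j68.6 Ω
Step 3 — Series combination: Z_total = R + L = 1960 + j68.6 Ω = 1961∠2.0° Ω.
Step 4 — Source phasor: V = 7.86∠-45.0° V = 5.558 - j5.558 V.
Step 5 — Ohm's law: I = V / Z_total = (5.558 - j5.558) / (1960 + j68.6) = 0.002733 - j0.002931 A.
Step 6 — Convert to polar: |I| = 0.004008 A, ∠I = -47.0°.

I = 0.004008∠-47.0° A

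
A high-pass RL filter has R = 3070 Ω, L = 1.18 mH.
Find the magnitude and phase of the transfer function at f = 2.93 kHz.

Step 1 — Angular frequency: ω = 2π·2930 = 1.841e+04 rad/s.
Step 2 — Transfer function: H(jω) = jωL/(R + jωL).
Step 3 — Numerator jωL = j·21.72; denominator R + jωL = 3070 + j21.72.
Step 4 — H = 5.007e-05 + j0.007076.
Step 5 — Magnitude: |H| = 0.007076 (-43.0 dB); phase: φ = 89.6°.

|H| = 0.007076 (-43.0 dB), φ = 89.6°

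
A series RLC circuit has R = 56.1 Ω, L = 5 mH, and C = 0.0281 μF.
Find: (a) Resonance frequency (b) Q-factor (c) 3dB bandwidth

Step 1 — Resonance: ω₀ = 1/√(LC) = 1/√(0.005·2.81e-08) = 8.436e+04 rad/s.
Step 2 — f₀ = ω₀/(2π) = 1.343e+04 Hz.
Step 3 — Series Q: Q = ω₀L/R = 8.436e+04·0.005/56.1 = 7.519.
Step 4 — Bandwidth: Δω = ω₀/Q = 1.122e+04 rad/s; BW = Δω/(2π) = 1786 Hz.

(a) f₀ = 1.343e+04 Hz  (b) Q = 7.519  (c) BW = 1786 Hz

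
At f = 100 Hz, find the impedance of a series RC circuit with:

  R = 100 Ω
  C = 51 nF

Step 1 — Angular frequency: ω = 2π·f = 2π·100 = 628.3 rad/s.
Step 2 — Component impedances:
  R: Z = R = 100 Ω
  C: Z = 1/(jωC) = -j/(ω·C) = 0 - j3.121e+04 Ω
Step 3 — Series combination: Z_total = R + C = 100 - j3.121e+04 Ω = 3.121e+04∠-89.8° Ω.

Z = 100 - j3.121e+04 Ω = 3.121e+04∠-89.8° Ω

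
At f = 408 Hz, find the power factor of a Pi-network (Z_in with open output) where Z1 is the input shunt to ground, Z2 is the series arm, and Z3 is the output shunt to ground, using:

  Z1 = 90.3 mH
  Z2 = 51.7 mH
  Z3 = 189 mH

Step 1 — Angular frequency: ω = 2π·f = 2π·408 = 2564 rad/s.
Step 2 — Component impedances:
  Z1: Z = jωL = j·2564·0.0903 = 0 + j231.5 Ω
  Z2: Z = jωL = j·2564·0.0517 = 0 + j132.5 Ω
  Z3: Z = jωL = j·2564·0.189 = 0 + j484.5 Ω
Step 3 — With open output, the series arm Z2 and the output shunt Z3 appear in series to ground: Z2 + Z3 = 0 + j617 Ω.
Step 4 — Parallel with input shunt Z1: Z_in = Z1 || (Z2 + Z3) = 0 + j168.3 Ω = 168.3∠90.0° Ω.
Step 5 — Power factor: PF = cos(φ) = Re(Z)/|Z| = -0/168.3 = -0.
Step 6 — Type: Im(Z) = 168.3 ⇒ lagging (phase φ = 90.0°).

PF = -0 (lagging, φ = 90.0°)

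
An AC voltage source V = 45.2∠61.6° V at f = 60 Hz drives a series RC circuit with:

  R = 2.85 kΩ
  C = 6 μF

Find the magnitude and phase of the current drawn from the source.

Step 1 — Angular frequency: ω = 2π·f = 2π·60 = 377 rad/s.
Step 2 — Component impedances:
  R: Z = R = 2850 Ω
  C: Z = 1/(jωC) = -j/(ω·C) = 0 - j442.1 Ω
Step 3 — Series combination: Z_total = R + C = 2850 - j442.1 Ω = 2884∠-8.8° Ω.
Step 4 — Source phasor: V = 45.2∠61.6° V = 21.5 + j39.76 V.
Step 5 — Ohm's law: I = V / Z_total = (21.5 + j39.76) / (2850 - j442.1) = 0.005253 + j0.01477 A.
Step 6 — Convert to polar: |I| = 0.01567 A, ∠I = 70.4°.

I = 0.01567∠70.4° A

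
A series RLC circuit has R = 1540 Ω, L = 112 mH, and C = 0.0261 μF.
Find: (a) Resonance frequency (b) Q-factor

Step 1 — Resonance condition Im(Z)=0 gives ω₀ = 1/√(LC).
Step 2 — ω₀ = 1/√(0.112·2.61e-08) = 1.85e+04 rad/s.
Step 3 — f₀ = ω₀/(2π) = 2944 Hz.
Step 4 — Series Q: Q = ω₀L/R = 1.85e+04·0.112/1540 = 1.345.

(a) f₀ = 2944 Hz  (b) Q = 1.345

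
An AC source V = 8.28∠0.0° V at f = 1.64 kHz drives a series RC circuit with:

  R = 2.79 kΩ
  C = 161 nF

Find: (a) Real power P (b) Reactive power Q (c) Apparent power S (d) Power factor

Step 1 — Angular frequency: ω = 2π·f = 2π·1640 = 1.03e+04 rad/s.
Step 2 — Component impedances:
  R: Z = R = 2790 Ω
  C: Z = 1/(jωC) = -j/(ω·C) = 0 - j602.8 Ω
Step 3 — Series combination: Z_total = R + C = 2790 - j602.8 Ω = 2854∠-12.2° Ω.
Step 4 — Source phasor: V = 8.28∠0.0° V = 8.28 V.
Step 5 — Current: I = V / Z = 0.002835 + j0.0006126 A = 0.002901∠12.2° A.
Step 6 — Complex power: S = V·I* = 0.02348 - j0.005072 VA.
Step 7 — Real power: P = Re(S) = 0.02348 W.
Step 8 — Reactive power: Q = Im(S) = -0.005072 VAR.
Step 9 — Apparent power: |S| = 0.02402 VA.
Step 10 — Power factor: PF = P/|S| = 0.9774 (leading).

(a) P = 0.02348 W  (b) Q = -0.005072 VAR  (c) S = 0.02402 VA  (d) PF = 0.9774 (leading)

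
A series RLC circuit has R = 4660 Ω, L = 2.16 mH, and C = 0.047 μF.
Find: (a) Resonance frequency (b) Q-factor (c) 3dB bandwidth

Step 1 — Resonance condition Im(Z)=0 gives ω₀ = 1/√(LC).
Step 2 — ω₀ = 1/√(0.00216·4.7e-08) = 9.925e+04 rad/s.
Step 3 — f₀ = ω₀/(2π) = 1.58e+04 Hz.
Step 4 — Series Q: Q = ω₀L/R = 9.925e+04·0.00216/4660 = 0.046.
Step 5 — 3dB bandwidth: Δω = ω₀/Q = 2.157e+06 rad/s; BW = Δω/(2π) = 3.434e+05 Hz.

(a) f₀ = 1.58e+04 Hz  (b) Q = 0.046  (c) BW = 3.434e+05 Hz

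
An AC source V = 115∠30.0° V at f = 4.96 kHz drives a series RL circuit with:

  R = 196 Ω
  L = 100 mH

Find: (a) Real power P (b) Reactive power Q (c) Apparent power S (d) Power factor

Step 1 — Angular frequency: ω = 2π·f = 2π·4960 = 3.116e+04 rad/s.
Step 2 — Component impedances:
  R: Z = R = 196 Ω
  L: Z = jωL = j·3.116e+04·0.1 = 0 + j3116 Ω
Step 3 — Series combination: Z_total = R + L = 196 + j3116 Ω = 3123∠86.4° Ω.
Step 4 — Source phasor: V = 115∠30.0° V = 99.59 + j57.5 V.
Step 5 — Current: I = V / Z = 0.02038 - j0.03068 A = 0.03683∠-56.4° A.
Step 6 — Complex power: S = V·I* = 0.2658 + j4.227 VA.
Step 7 — Real power: P = Re(S) = 0.2658 W.
Step 8 — Reactive power: Q = Im(S) = 4.227 VAR.
Step 9 — Apparent power: |S| = 4.235 VA.
Step 10 — Power factor: PF = P/|S| = 0.06277 (lagging).

(a) P = 0.2658 W  (b) Q = 4.227 VAR  (c) S = 4.235 VA  (d) PF = 0.06277 (lagging)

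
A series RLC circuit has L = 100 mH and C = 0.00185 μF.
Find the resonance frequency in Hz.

Step 1 — Resonance condition Im(Z)=0 gives ω₀ = 1/√(LC).
Step 2 — ω₀ = 1/√(0.1·1.85e-09) = 7.352e+04 rad/s.
Step 3 — f₀ = ω₀/(2π) = 1.17e+04 Hz.

f₀ = 1.17e+04 Hz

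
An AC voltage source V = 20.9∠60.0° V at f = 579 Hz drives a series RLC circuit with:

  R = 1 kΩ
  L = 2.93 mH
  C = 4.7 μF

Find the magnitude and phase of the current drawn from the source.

Step 1 — Angular frequency: ω = 2π·f = 2π·579 = 3638 rad/s.
Step 2 — Component impedances:
  R: Z = R = 1000 Ω
  L: Z = jωL = j·3638·0.00293 = 0 + j10.66 Ω
  C: Z = 1/(jωC) = -j/(ω·C) = 0 - j58.48 Ω
Step 3 — Series combination: Z_total = R + L + C = 1000 - j47.83 Ω = 1001∠-2.7° Ω.
Step 4 — Source phasor: V = 20.9∠60.0° V = 10.45 + j18.1 V.
Step 5 — Ohm's law: I = V / Z_total = (10.45 + j18.1) / (1000 - j47.83) = 0.009562 + j0.01856 A.
Step 6 — Convert to polar: |I| = 0.02088 A, ∠I = 62.7°.

I = 0.02088∠62.7° A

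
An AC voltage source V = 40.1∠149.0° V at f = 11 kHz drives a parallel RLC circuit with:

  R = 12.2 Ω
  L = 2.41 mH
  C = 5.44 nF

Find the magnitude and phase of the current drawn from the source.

Step 1 — Angular frequency: ω = 2π·f = 2π·1.1e+04 = 6.912e+04 rad/s.
Step 2 — Component impedances:
  R: Z = R = 12.2 Ω
  L: Z = jωL = j·6.912e+04·0.00241 = 0 + j166.6 Ω
  C: Z = 1/(jωC) = -j/(ω·C) = 0 - j2660 Ω
Step 3 — Parallel combination: 1/Z_total = 1/R + 1/L + 1/C; Z_total = 12.14 + j0.8337 Ω = 12.17∠3.9° Ω.
Step 4 — Source phasor: V = 40.1∠149.0° V = -34.37 + j20.65 V.
Step 5 — Ohm's law: I = V / Z_total = (-34.37 + j20.65) / (12.14 + j0.8337) = -2.701 + j1.886 A.
Step 6 — Convert to polar: |I| = 3.295 A, ∠I = 145.1°.

I = 3.295∠145.1° A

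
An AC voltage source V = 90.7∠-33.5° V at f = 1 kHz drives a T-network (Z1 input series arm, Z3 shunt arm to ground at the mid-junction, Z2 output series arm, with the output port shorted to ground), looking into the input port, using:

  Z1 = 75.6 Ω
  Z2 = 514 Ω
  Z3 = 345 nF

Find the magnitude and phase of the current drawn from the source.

Step 1 — Angular frequency: ω = 2π·f = 2π·1000 = 6283 rad/s.
Step 2 — Component impedances:
  Z1: Z = R = 75.6 Ω
  Z2: Z = R = 514 Ω
  Z3: Z = 1/(jωC) = -j/(ω·C) = 0 - j461.3 Ω
Step 3 — With the output port shorted to ground, the output series arm Z2 runs from the junction to ground; the shunt arm Z3 also runs from the junction to ground. They appear in parallel: Z3 || Z2 = 229.3 - j255.5 Ω.
Step 4 — Series with input arm Z1: Z_in = Z1 + (Z3 || Z2) = 304.9 - j255.5 Ω = 397.8∠-40.0° Ω.
Step 5 — Source phasor: V = 90.7∠-33.5° V = 75.63 - j50.06 V.
Step 6 — Ohm's law: I = V / Z_total = (75.63 - j50.06) / (304.9 - j255.5) = 0.2265 + j0.02566 A.
Step 7 — Convert to polar: |I| = 0.228 A, ∠I = 6.5°.

I = 0.228∠6.5° A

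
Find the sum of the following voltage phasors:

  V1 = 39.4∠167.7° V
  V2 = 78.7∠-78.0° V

Step 1 — Convert each phasor to rectangular form:
  V1 = 39.4·(cos(167.7°) + j·sin(167.7°)) = -38.5 + j8.393 V
  V2 = 78.7·(cos(-78.0°) + j·sin(-78.0°)) = 16.36 - j76.98 V
Step 2 — Sum components: V_total = -22.13 - j68.59 V.
Step 3 — Convert to polar: |V_total| = 72.07 V, ∠V_total = -107.9°.

V_total = 72.07∠-107.9° V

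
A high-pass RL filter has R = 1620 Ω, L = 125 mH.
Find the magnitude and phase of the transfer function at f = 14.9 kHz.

Step 1 — Angular frequency: ω = 2π·1.49e+04 = 9.362e+04 rad/s.
Step 2 — Transfer function: H(jω) = jωL/(R + jωL).
Step 3 — Numerator jωL = j·1.17e+04; denominator R + jωL = 1620 + j1.17e+04.
Step 4 — H = 0.9812 + j0.1358.
Step 5 — Magnitude: |H| = 0.9906 (-0.1 dB); phase: φ = 7.9°.

|H| = 0.9906 (-0.1 dB), φ = 7.9°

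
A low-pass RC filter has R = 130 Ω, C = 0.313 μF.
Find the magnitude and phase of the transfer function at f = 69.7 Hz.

Step 1 — Angular frequency: ω = 2π·69.7 = 437.9 rad/s.
Step 2 — Transfer function: H(jω) = 1/(1 + jωRC).
Step 3 — Denominator: 1 + jωRC = 1 + j·437.9·130·3.13e-07 = 1 + j0.01782.
Step 4 — H = 0.9997 - j0.01781.
Step 5 — Magnitude: |H| = 0.9998 (-0.0 dB); phase: φ = -1.0°.

|H| = 0.9998 (-0.0 dB), φ = -1.0°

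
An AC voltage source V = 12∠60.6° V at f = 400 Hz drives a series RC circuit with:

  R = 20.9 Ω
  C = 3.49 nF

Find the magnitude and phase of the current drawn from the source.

Step 1 — Angular frequency: ω = 2π·f = 2π·400 = 2513 rad/s.
Step 2 — Component impedances:
  R: Z = R = 20.9 Ω
  C: Z = 1/(jωC) = -j/(ω·C) = 0 - j1.14e+05 Ω
Step 3 — Series combination: Z_total = R + C = 20.9 - j1.14e+05 Ω = 1.14e+05∠-90.0° Ω.
Step 4 — Source phasor: V = 12∠60.6° V = 5.891 + j10.45 V.
Step 5 — Ohm's law: I = V / Z_total = (5.891 + j10.45) / (20.9 - j1.14e+05) = -9.169e-05 + j5.169e-05 A.
Step 6 — Convert to polar: |I| = 0.0001053 A, ∠I = 150.6°.

I = 0.0001053∠150.6° A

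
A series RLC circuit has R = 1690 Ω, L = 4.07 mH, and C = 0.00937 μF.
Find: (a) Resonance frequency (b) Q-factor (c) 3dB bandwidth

Step 1 — Resonance: ω₀ = 1/√(LC) = 1/√(0.00407·9.37e-09) = 1.619e+05 rad/s.
Step 2 — f₀ = ω₀/(2π) = 2.577e+04 Hz.
Step 3 — Series Q: Q = ω₀L/R = 1.619e+05·0.00407/1690 = 0.39.
Step 4 — Bandwidth: Δω = ω₀/Q = 4.152e+05 rad/s; BW = Δω/(2π) = 6.609e+04 Hz.

(a) f₀ = 2.577e+04 Hz  (b) Q = 0.39  (c) BW = 6.609e+04 Hz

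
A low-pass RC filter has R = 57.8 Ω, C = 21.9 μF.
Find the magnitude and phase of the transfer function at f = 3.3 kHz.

Step 1 — Angular frequency: ω = 2π·3300 = 2.073e+04 rad/s.
Step 2 — Transfer function: H(jω) = 1/(1 + jωRC).
Step 3 — Denominator: 1 + jωRC = 1 + j·2.073e+04·57.8·2.19e-05 = 1 + j26.25.
Step 4 — H = 0.00145 - j0.03805.
Step 5 — Magnitude: |H| = 0.03807 (-28.4 dB); phase: φ = -87.8°.

|H| = 0.03807 (-28.4 dB), φ = -87.8°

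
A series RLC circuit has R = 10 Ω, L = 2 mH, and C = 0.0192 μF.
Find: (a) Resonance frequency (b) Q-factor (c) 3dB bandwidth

Step 1 — Resonance condition Im(Z)=0 gives ω₀ = 1/√(LC).
Step 2 — ω₀ = 1/√(0.002·1.92e-08) = 1.614e+05 rad/s.
Step 3 — f₀ = ω₀/(2π) = 2.568e+04 Hz.
Step 4 — Series Q: Q = ω₀L/R = 1.614e+05·0.002/10 = 32.27.
Step 5 — 3dB bandwidth: Δω = ω₀/Q = 5000 rad/s; BW = Δω/(2π) = 795.8 Hz.

(a) f₀ = 2.568e+04 Hz  (b) Q = 32.27  (c) BW = 795.8 Hz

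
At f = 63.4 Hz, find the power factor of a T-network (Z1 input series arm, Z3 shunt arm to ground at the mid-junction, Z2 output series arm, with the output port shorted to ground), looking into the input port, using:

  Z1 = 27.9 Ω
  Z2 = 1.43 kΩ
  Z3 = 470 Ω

Step 1 — Angular frequency: ω = 2π·f = 2π·63.4 = 398.4 rad/s.
Step 2 — Component impedances:
  Z1: Z = R = 27.9 Ω
  Z2: Z = R = 1430 Ω
  Z3: Z = R = 470 Ω
Step 3 — With the output port shorted to ground, the output series arm Z2 runs from the junction to ground; the shunt arm Z3 also runs from the junction to ground. They appear in parallel: Z3 || Z2 = 353.7 Ω.
Step 4 — Series with input arm Z1: Z_in = Z1 + (Z3 || Z2) = 381.6 Ω = 381.6∠0.0° Ω.
Step 5 — Power factor: PF = cos(φ) = Re(Z)/|Z| = 381.6/381.6 = 1.
Step 6 — Type: Im(Z) = 0 ⇒ unity (phase φ = 0.0°).

PF = 1 (unity, φ = 0.0°)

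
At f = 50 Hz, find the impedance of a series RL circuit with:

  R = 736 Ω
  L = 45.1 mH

Step 1 — Angular frequency: ω = 2π·f = 2π·50 = 314.2 rad/s.
Step 2 — Component impedances:
  R: Z = R = 736 Ω
  L: Z = jωL = j·314.2·0.0451 = 0 + j14.17 Ω
Step 3 — Series combination: Z_total = R + L = 736 + j14.17 Ω = 736.1∠1.1° Ω.

Z = 736 + j14.17 Ω = 736.1∠1.1° Ω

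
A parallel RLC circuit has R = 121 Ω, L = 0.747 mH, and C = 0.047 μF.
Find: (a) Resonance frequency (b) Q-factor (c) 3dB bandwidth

Step 1 — Resonance: ω₀ = 1/√(LC) = 1/√(0.000747·4.7e-08) = 1.688e+05 rad/s.
Step 2 — f₀ = ω₀/(2π) = 2.686e+04 Hz.
Step 3 — Parallel Q: Q = R/(ω₀L) = 121/(1.688e+05·0.000747) = 0.9598.
Step 4 — Bandwidth: Δω = ω₀/Q = 1.758e+05 rad/s; BW = Δω/(2π) = 2.799e+04 Hz.

(a) f₀ = 2.686e+04 Hz  (b) Q = 0.9598  (c) BW = 2.799e+04 Hz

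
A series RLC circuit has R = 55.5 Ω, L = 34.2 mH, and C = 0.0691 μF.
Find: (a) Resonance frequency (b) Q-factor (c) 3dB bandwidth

Step 1 — Resonance condition Im(Z)=0 gives ω₀ = 1/√(LC).
Step 2 — ω₀ = 1/√(0.0342·6.91e-08) = 2.057e+04 rad/s.
Step 3 — f₀ = ω₀/(2π) = 3274 Hz.
Step 4 — Series Q: Q = ω₀L/R = 2.057e+04·0.0342/55.5 = 12.68.
Step 5 — 3dB bandwidth: Δω = ω₀/Q = 1623 rad/s; BW = Δω/(2π) = 258.3 Hz.

(a) f₀ = 3274 Hz  (b) Q = 12.68  (c) BW = 258.3 Hz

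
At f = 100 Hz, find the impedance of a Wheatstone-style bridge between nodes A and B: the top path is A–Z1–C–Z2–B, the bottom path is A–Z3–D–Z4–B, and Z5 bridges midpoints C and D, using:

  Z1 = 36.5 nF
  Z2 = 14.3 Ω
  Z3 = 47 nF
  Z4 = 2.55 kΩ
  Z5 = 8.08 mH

Step 1 — Angular frequency: ω = 2π·f = 2π·100 = 628.3 rad/s.
Step 2 — Component impedances:
  Z1: Z = 1/(jωC) = -j/(ω·C) = 0 - j4.36e+04 Ω
  Z2: Z = R = 14.3 Ω
  Z3: Z = 1/(jωC) = -j/(ω·C) = 0 - j3.386e+04 Ω
  Z4: Z = R = 2550 Ω
  Z5: Z = jωL = j·628.3·0.00808 = 0 + j5.077 Ω
Step 3 — Bridge requires nodal analysis (the Z5 bridge couples midpoints C and D, so the two paths cannot be reduced to a simple series/parallel combination). Setting node B to ground and injecting 1 A at node A, the 3-node admittance system at A, C, D solves to V_A = Z_AB = 14.22 - j1.906e+04 Ω = 1.906e+04∠-90.0° Ω.

Z = 14.22 - j1.906e+04 Ω = 1.906e+04∠-90.0° Ω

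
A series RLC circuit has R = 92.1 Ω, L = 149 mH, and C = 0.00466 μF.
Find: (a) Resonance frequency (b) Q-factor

Step 1 — Resonance condition Im(Z)=0 gives ω₀ = 1/√(LC).
Step 2 — ω₀ = 1/√(0.149·4.66e-09) = 3.795e+04 rad/s.
Step 3 — f₀ = ω₀/(2π) = 6040 Hz.
Step 4 — Series Q: Q = ω₀L/R = 3.795e+04·0.149/92.1 = 61.4.

(a) f₀ = 6040 Hz  (b) Q = 61.4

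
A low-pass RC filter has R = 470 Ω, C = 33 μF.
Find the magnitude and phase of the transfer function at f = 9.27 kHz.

Step 1 — Angular frequency: ω = 2π·9270 = 5.825e+04 rad/s.
Step 2 — Transfer function: H(jω) = 1/(1 + jωRC).
Step 3 — Denominator: 1 + jωRC = 1 + j·5.825e+04·470·3.3e-05 = 1 + j903.4.
Step 4 — H = 1.225e-06 - j0.001107.
Step 5 — Magnitude: |H| = 0.001107 (-59.1 dB); phase: φ = -89.9°.

|H| = 0.001107 (-59.1 dB), φ = -89.9°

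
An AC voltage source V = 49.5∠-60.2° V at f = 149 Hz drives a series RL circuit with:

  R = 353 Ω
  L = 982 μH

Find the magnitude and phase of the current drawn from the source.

Step 1 — Angular frequency: ω = 2π·f = 2π·149 = 936.2 rad/s.
Step 2 — Component impedances:
  R: Z = R = 353 Ω
  L: Z = jωL = j·936.2·0.000982 = 0 + j0.9193 Ω
Step 3 — Series combination: Z_total = R + L = 353 + j0.9193 Ω = 353∠0.1° Ω.
Step 4 — Source phasor: V = 49.5∠-60.2° V = 24.6 - j42.95 V.
Step 5 — Ohm's law: I = V / Z_total = (24.6 - j42.95) / (353 + j0.9193) = 0.06937 - j0.1219 A.
Step 6 — Convert to polar: |I| = 0.1402 A, ∠I = -60.3°.

I = 0.1402∠-60.3° A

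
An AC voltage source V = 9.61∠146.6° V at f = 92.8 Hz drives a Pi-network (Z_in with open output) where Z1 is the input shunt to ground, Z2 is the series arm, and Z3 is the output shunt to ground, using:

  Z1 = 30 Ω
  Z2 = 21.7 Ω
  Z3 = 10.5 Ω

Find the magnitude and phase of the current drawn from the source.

Step 1 — Angular frequency: ω = 2π·f = 2π·92.8 = 583.1 rad/s.
Step 2 — Component impedances:
  Z1: Z = R = 30 Ω
  Z2: Z = R = 21.7 Ω
  Z3: Z = R = 10.5 Ω
Step 3 — With open output, the series arm Z2 and the output shunt Z3 appear in series to ground: Z2 + Z3 = 32.2 Ω.
Step 4 — Parallel with input shunt Z1: Z_in = Z1 || (Z2 + Z3) = 15.53 Ω = 15.53∠0.0° Ω.
Step 5 — Source phasor: V = 9.61∠146.6° V = -8.023 + j5.29 V.
Step 6 — Ohm's law: I = V / Z_total = (-8.023 + j5.29) / (15.53) = -0.5166 + j0.3406 A.
Step 7 — Convert to polar: |I| = 0.6188 A, ∠I = 146.6°.

I = 0.6188∠146.6° A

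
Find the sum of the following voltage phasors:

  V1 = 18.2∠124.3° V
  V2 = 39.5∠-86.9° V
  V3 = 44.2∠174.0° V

Step 1 — Convert each phasor to rectangular form:
  V1 = 18.2·(cos(124.3°) + j·sin(124.3°)) = -10.26 + j15.03 V
  V2 = 39.5·(cos(-86.9°) + j·sin(-86.9°)) = 2.136 - j39.44 V
  V3 = 44.2·(cos(174.0°) + j·sin(174.0°)) = -43.96 + j4.62 V
Step 2 — Sum components: V_total = -52.08 - j19.79 V.
Step 3 — Convert to polar: |V_total| = 55.71 V, ∠V_total = -159.2°.

V_total = 55.71∠-159.2° V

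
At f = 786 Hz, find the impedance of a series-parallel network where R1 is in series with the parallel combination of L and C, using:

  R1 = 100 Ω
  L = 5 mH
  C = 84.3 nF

Step 1 — Angular frequency: ω = 2π·f = 2π·786 = 4939 rad/s.
Step 2 — Component impedances:
  R1: Z = R = 100 Ω
  L: Z = jωL = j·4939·0.005 = 0 + j24.69 Ω
  C: Z = 1/(jωC) = -j/(ω·C) = 0 - j2402 Ω
Step 3 — Parallel branch: L || C = 1/(1/L + 1/C) = 0 + j24.95 Ω.
Step 4 — Series with R1: Z_total = R1 + (L || C) = 100 + j24.95 Ω = 103.1∠14.0° Ω.

Z = 100 + j24.95 Ω = 103.1∠14.0° Ω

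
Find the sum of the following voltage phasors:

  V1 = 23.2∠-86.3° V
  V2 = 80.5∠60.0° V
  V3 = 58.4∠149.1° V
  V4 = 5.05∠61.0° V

Step 1 — Convert each phasor to rectangular form:
  V1 = 23.2·(cos(-86.3°) + j·sin(-86.3°)) = 1.497 - j23.15 V
  V2 = 80.5·(cos(60.0°) + j·sin(60.0°)) = 40.25 + j69.72 V
  V3 = 58.4·(cos(149.1°) + j·sin(149.1°)) = -50.11 + j29.99 V
  V4 = 5.05·(cos(61.0°) + j·sin(61.0°)) = 2.448 + j4.417 V
Step 2 — Sum components: V_total = -5.916 + j80.97 V.
Step 3 — Convert to polar: |V_total| = 81.19 V, ∠V_total = 94.2°.

V_total = 81.19∠94.2° V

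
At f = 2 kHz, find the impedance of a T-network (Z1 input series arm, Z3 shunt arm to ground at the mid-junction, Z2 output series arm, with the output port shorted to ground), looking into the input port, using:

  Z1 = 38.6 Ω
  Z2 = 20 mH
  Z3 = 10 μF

Step 1 — Angular frequency: ω = 2π·f = 2π·2000 = 1.257e+04 rad/s.
Step 2 — Component impedances:
  Z1: Z = R = 38.6 Ω
  Z2: Z = jωL = j·1.257e+04·0.02 = 0 + j251.3 Ω
  Z3: Z = 1/(jωC) = -j/(ω·C) = 0 - j7.958 Ω
Step 3 — With the output port shorted to ground, the output series arm Z2 runs from the junction to ground; the shunt arm Z3 also runs from the junction to ground. They appear in parallel: Z3 || Z2 = 0 - j8.218 Ω.
Step 4 — Series with input arm Z1: Z_in = Z1 + (Z3 || Z2) = 38.6 - j8.218 Ω = 39.47∠-12.0° Ω.

Z = 38.6 - j8.218 Ω = 39.47∠-12.0° Ω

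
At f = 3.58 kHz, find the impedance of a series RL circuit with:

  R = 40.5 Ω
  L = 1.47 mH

Step 1 — Angular frequency: ω = 2π·f = 2π·3580 = 2.249e+04 rad/s.
Step 2 — Component impedances:
  R: Z = R = 40.5 Ω
  L: Z = jωL = j·2.249e+04·0.00147 = 0 + j33.07 Ω
Step 3 — Series combination: Z_total = R + L = 40.5 + j33.07 Ω = 52.28∠39.2° Ω.

Z = 40.5 + j33.07 Ω = 52.28∠39.2° Ω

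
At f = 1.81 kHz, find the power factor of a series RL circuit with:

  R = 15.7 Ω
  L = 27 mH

Step 1 — Angular frequency: ω = 2π·f = 2π·1810 = 1.137e+04 rad/s.
Step 2 — Component impedances:
  R: Z = R = 15.7 Ω
  L: Z = jωL = j·1.137e+04·0.027 = 0 + j307.1 Ω
Step 3 — Series combination: Z_total = R + L = 15.7 + j307.1 Ω = 307.5∠87.1° Ω.
Step 4 — Power factor: PF = cos(φ) = Re(Z)/|Z| = 15.7/307.5 = 0.05106.
Step 5 — Type: Im(Z) = 307.1 ⇒ lagging (phase φ = 87.1°).

PF = 0.05106 (lagging, φ = 87.1°)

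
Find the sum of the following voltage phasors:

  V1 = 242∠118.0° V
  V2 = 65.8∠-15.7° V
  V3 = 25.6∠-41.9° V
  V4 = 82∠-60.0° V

Step 1 — Convert each phasor to rectangular form:
  V1 = 242·(cos(118.0°) + j·sin(118.0°)) = -113.6 + j213.7 V
  V2 = 65.8·(cos(-15.7°) + j·sin(-15.7°)) = 63.35 - j17.81 V
  V3 = 25.6·(cos(-41.9°) + j·sin(-41.9°)) = 19.05 - j17.1 V
  V4 = 82·(cos(-60.0°) + j·sin(-60.0°)) = 41 - j71.01 V
Step 2 — Sum components: V_total = 9.787 + j107.8 V.
Step 3 — Convert to polar: |V_total| = 108.2 V, ∠V_total = 84.8°.

V_total = 108.2∠84.8° V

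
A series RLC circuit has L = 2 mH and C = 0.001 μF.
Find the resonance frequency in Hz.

Step 1 — Resonance condition Im(Z)=0 gives ω₀ = 1/√(LC).
Step 2 — ω₀ = 1/√(0.002·1e-09) = 7.071e+05 rad/s.
Step 3 — f₀ = ω₀/(2π) = 1.125e+05 Hz.

f₀ = 1.125e+05 Hz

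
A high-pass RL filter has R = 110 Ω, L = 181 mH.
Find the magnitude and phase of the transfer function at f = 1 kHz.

Step 1 — Angular frequency: ω = 2π·1000 = 6283 rad/s.
Step 2 — Transfer function: H(jω) = jωL/(R + jωL).
Step 3 — Numerator jωL = j·1137; denominator R + jωL = 110 + j1137.
Step 4 — H = 0.9907 + j0.09583.
Step 5 — Magnitude: |H| = 0.9954 (-0.0 dB); phase: φ = 5.5°.

|H| = 0.9954 (-0.0 dB), φ = 5.5°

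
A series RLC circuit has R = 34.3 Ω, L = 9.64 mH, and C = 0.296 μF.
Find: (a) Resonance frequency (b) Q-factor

Step 1 — Resonance condition Im(Z)=0 gives ω₀ = 1/√(LC).
Step 2 — ω₀ = 1/√(0.00964·2.96e-07) = 1.872e+04 rad/s.
Step 3 — f₀ = ω₀/(2π) = 2979 Hz.
Step 4 — Series Q: Q = ω₀L/R = 1.872e+04·0.00964/34.3 = 5.261.

(a) f₀ = 2979 Hz  (b) Q = 5.261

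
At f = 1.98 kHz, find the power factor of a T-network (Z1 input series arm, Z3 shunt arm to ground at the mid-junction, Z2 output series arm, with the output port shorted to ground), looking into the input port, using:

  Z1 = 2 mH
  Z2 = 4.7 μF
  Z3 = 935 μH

Step 1 — Angular frequency: ω = 2π·f = 2π·1980 = 1.244e+04 rad/s.
Step 2 — Component impedances:
  Z1: Z = jωL = j·1.244e+04·0.002 = 0 + j24.88 Ω
  Z2: Z = 1/(jωC) = -j/(ω·C) = 0 - j17.1 Ω
  Z3: Z = jωL = j·1.244e+04·0.000935 = 0 + j11.63 Ω
Step 3 — With the output port shorted to ground, the output series arm Z2 runs from the junction to ground; the shunt arm Z3 also runs from the junction to ground. They appear in parallel: Z3 || Z2 = 0 + j36.37 Ω.
Step 4 — Series with input arm Z1: Z_in = Z1 + (Z3 || Z2) = 0 + j61.25 Ω = 61.25∠90.0° Ω.
Step 5 — Power factor: PF = cos(φ) = Re(Z)/|Z| = 0/61.25 = 0.
Step 6 — Type: Im(Z) = 61.25 ⇒ lagging (phase φ = 90.0°).

PF = 0 (lagging, φ = 90.0°)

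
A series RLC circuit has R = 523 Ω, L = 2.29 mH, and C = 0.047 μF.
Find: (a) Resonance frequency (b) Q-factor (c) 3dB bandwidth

Step 1 — Resonance condition Im(Z)=0 gives ω₀ = 1/√(LC).
Step 2 — ω₀ = 1/√(0.00229·4.7e-08) = 9.639e+04 rad/s.
Step 3 — f₀ = ω₀/(2π) = 1.534e+04 Hz.
Step 4 — Series Q: Q = ω₀L/R = 9.639e+04·0.00229/523 = 0.4221.
Step 5 — 3dB bandwidth: Δω = ω₀/Q = 2.284e+05 rad/s; BW = Δω/(2π) = 3.635e+04 Hz.

(a) f₀ = 1.534e+04 Hz  (b) Q = 0.4221  (c) BW = 3.635e+04 Hz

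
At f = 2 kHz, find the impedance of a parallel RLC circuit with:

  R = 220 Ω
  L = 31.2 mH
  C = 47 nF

Step 1 — Angular frequency: ω = 2π·f = 2π·2000 = 1.257e+04 rad/s.
Step 2 — Component impedances:
  R: Z = R = 220 Ω
  L: Z = jωL = j·1.257e+04·0.0312 = 0 + j392.1 Ω
  C: Z = 1/(jωC) = -j/(ω·C) = 0 - j1693 Ω
Step 3 — Parallel combination: 1/Z_total = 1/R + 1/L + 1/C; Z_total = 185.5 + j79.99 Ω = 202∠23.3° Ω.

Z = 185.5 + j79.99 Ω = 202∠23.3° Ω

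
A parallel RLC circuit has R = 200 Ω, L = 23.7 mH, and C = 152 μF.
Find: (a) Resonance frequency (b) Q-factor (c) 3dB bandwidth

Step 1 — Resonance: ω₀ = 1/√(LC) = 1/√(0.0237·0.000152) = 526.9 rad/s.
Step 2 — f₀ = ω₀/(2π) = 83.85 Hz.
Step 3 — Parallel Q: Q = R/(ω₀L) = 200/(526.9·0.0237) = 16.02.
Step 4 — Bandwidth: Δω = ω₀/Q = 32.89 rad/s; BW = Δω/(2π) = 5.235 Hz.

(a) f₀ = 83.85 Hz  (b) Q = 16.02  (c) BW = 5.235 Hz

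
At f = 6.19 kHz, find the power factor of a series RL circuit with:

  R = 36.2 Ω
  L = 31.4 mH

Step 1 — Angular frequency: ω = 2π·f = 2π·6190 = 3.889e+04 rad/s.
Step 2 — Component impedances:
  R: Z = R = 36.2 Ω
  L: Z = jωL = j·3.889e+04·0.0314 = 0 + j1221 Ω
Step 3 — Series combination: Z_total = R + L = 36.2 + j1221 Ω = 1222∠88.3° Ω.
Step 4 — Power factor: PF = cos(φ) = Re(Z)/|Z| = 36.2/1221.8 = 0.02963.
Step 5 — Type: Im(Z) = 1221 ⇒ lagging (phase φ = 88.3°).

PF = 0.02963 (lagging, φ = 88.3°)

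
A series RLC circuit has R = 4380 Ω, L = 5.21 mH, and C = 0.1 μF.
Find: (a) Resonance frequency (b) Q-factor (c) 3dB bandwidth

Step 1 — Resonance condition Im(Z)=0 gives ω₀ = 1/√(LC).
Step 2 — ω₀ = 1/√(0.00521·1e-07) = 4.381e+04 rad/s.
Step 3 — f₀ = ω₀/(2π) = 6973 Hz.
Step 4 — Series Q: Q = ω₀L/R = 4.381e+04·0.00521/4380 = 0.05211.
Step 5 — 3dB bandwidth: Δω = ω₀/Q = 8.407e+05 rad/s; BW = Δω/(2π) = 1.338e+05 Hz.

(a) f₀ = 6973 Hz  (b) Q = 0.05211  (c) BW = 1.338e+05 Hz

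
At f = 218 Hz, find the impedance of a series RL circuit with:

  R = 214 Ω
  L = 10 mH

Step 1 — Angular frequency: ω = 2π·f = 2π·218 = 1370 rad/s.
Step 2 — Component impedances:
  R: Z = R = 214 Ω
  L: Z = jωL = j·1370·0.01 = 0 + j13.7 Ω
Step 3 — Series combination: Z_total = R + L = 214 + j13.7 Ω = 214.4∠3.7° Ω.

Z = 214 + j13.7 Ω = 214.4∠3.7° Ω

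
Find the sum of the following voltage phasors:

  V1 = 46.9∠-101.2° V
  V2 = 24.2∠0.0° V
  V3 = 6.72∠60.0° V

Step 1 — Convert each phasor to rectangular form:
  V1 = 46.9·(cos(-101.2°) + j·sin(-101.2°)) = -9.11 - j46.01 V
  V2 = 24.2·(cos(0.0°) + j·sin(0.0°)) = 24.2 V
  V3 = 6.72·(cos(60.0°) + j·sin(60.0°)) = 3.36 + j5.82 V
Step 2 — Sum components: V_total = 18.45 - j40.19 V.
Step 3 — Convert to polar: |V_total| = 44.22 V, ∠V_total = -65.3°.

V_total = 44.22∠-65.3° V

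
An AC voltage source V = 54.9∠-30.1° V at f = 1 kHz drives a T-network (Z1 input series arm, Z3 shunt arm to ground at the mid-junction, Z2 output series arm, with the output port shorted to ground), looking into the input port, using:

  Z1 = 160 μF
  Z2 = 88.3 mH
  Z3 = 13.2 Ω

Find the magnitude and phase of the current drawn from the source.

Step 1 — Angular frequency: ω = 2π·f = 2π·1000 = 6283 rad/s.
Step 2 — Component impedances:
  Z1: Z = 1/(jωC) = -j/(ω·C) = 0 - j0.9947 Ω
  Z2: Z = jωL = j·6283·0.0883 = 0 + j554.8 Ω
  Z3: Z = R = 13.2 Ω
Step 3 — With the output port shorted to ground, the output series arm Z2 runs from the junction to ground; the shunt arm Z3 also runs from the junction to ground. They appear in parallel: Z3 || Z2 = 13.19 + j0.3139 Ω.
Step 4 — Series with input arm Z1: Z_in = Z1 + (Z3 || Z2) = 13.19 - j0.6808 Ω = 13.21∠-3.0° Ω.
Step 5 — Source phasor: V = 54.9∠-30.1° V = 47.5 - j27.53 V.
Step 6 — Ohm's law: I = V / Z_total = (47.5 - j27.53) / (13.19 - j0.6808) = 3.698 - j1.896 A.
Step 7 — Convert to polar: |I| = 4.156 A, ∠I = -27.1°.

I = 4.156∠-27.1° A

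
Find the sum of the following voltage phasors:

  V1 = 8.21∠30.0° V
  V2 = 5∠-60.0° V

Step 1 — Convert each phasor to rectangular form:
  V1 = 8.21·(cos(30.0°) + j·sin(30.0°)) = 7.11 + j4.105 V
  V2 = 5·(cos(-60.0°) + j·sin(-60.0°)) = 2.5 - j4.33 V
Step 2 — Sum components: V_total = 9.61 - j0.2251 V.
Step 3 — Convert to polar: |V_total| = 9.613 V, ∠V_total = -1.3°.

V_total = 9.613∠-1.3° V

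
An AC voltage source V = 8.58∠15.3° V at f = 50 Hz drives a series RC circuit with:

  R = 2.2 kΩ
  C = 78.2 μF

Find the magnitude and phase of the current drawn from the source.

Step 1 — Angular frequency: ω = 2π·f = 2π·50 = 314.2 rad/s.
Step 2 — Component impedances:
  R: Z = R = 2200 Ω
  C: Z = 1/(jωC) = -j/(ω·C) = 0 - j40.7 Ω
Step 3 — Series combination: Z_total = R + C = 2200 - j40.7 Ω = 2200∠-1.1° Ω.
Step 4 — Source phasor: V = 8.58∠15.3° V = 8.276 + j2.264 V.
Step 5 — Ohm's law: I = V / Z_total = (8.276 + j2.264) / (2200 - j40.7) = 0.003741 + j0.001098 A.
Step 6 — Convert to polar: |I| = 0.003899 A, ∠I = 16.4°.

I = 0.003899∠16.4° A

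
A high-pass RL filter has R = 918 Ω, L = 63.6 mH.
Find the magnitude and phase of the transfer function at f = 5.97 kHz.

Step 1 — Angular frequency: ω = 2π·5970 = 3.751e+04 rad/s.
Step 2 — Transfer function: H(jω) = jωL/(R + jωL).
Step 3 — Numerator jωL = j·2386; denominator R + jωL = 918 + j2386.
Step 4 — H = 0.871 + j0.3352.
Step 5 — Magnitude: |H| = 0.9333 (-0.6 dB); phase: φ = 21.0°.

|H| = 0.9333 (-0.6 dB), φ = 21.0°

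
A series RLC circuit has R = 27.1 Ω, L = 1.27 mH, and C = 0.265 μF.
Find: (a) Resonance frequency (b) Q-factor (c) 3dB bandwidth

Step 1 — Resonance condition Im(Z)=0 gives ω₀ = 1/√(LC).
Step 2 — ω₀ = 1/√(0.00127·2.65e-07) = 5.451e+04 rad/s.
Step 3 — f₀ = ω₀/(2π) = 8676 Hz.
Step 4 — Series Q: Q = ω₀L/R = 5.451e+04·0.00127/27.1 = 2.555.
Step 5 — 3dB bandwidth: Δω = ω₀/Q = 2.134e+04 rad/s; BW = Δω/(2π) = 3396 Hz.

(a) f₀ = 8676 Hz  (b) Q = 2.555  (c) BW = 3396 Hz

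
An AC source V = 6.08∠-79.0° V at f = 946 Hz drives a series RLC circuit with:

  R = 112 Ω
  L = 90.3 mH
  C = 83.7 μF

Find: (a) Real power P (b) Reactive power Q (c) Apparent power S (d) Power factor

Step 1 — Angular frequency: ω = 2π·f = 2π·946 = 5944 rad/s.
Step 2 — Component impedances:
  R: Z = R = 112 Ω
  L: Z = jωL = j·5944·0.0903 = 0 + j536.7 Ω
  C: Z = 1/(jωC) = -j/(ω·C) = 0 - j2.01 Ω
Step 3 — Series combination: Z_total = R + L + C = 112 + j534.7 Ω = 546.3∠78.2° Ω.
Step 4 — Source phasor: V = 6.08∠-79.0° V = 1.16 - j5.968 V.
Step 5 — Current: I = V / Z = -0.01026 - j0.004318 A = 0.01113∠-157.2° A.
Step 6 — Complex power: S = V·I* = 0.01387 + j0.06623 VA.
Step 7 — Real power: P = Re(S) = 0.01387 W.
Step 8 — Reactive power: Q = Im(S) = 0.06623 VAR.
Step 9 — Apparent power: |S| = 0.06766 VA.
Step 10 — Power factor: PF = P/|S| = 0.205 (lagging).

(a) P = 0.01387 W  (b) Q = 0.06623 VAR  (c) S = 0.06766 VA  (d) PF = 0.205 (lagging)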